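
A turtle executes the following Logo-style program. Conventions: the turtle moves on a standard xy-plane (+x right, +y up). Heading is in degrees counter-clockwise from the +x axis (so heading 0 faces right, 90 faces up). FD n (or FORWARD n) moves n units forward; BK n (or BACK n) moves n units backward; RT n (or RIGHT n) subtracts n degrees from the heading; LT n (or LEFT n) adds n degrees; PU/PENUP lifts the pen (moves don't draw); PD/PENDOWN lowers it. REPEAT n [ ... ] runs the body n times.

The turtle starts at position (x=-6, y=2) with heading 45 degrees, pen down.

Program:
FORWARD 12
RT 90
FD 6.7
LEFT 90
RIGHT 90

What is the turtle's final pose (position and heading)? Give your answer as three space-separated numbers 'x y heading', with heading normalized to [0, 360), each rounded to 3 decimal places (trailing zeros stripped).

Answer: 7.223 5.748 315

Derivation:
Executing turtle program step by step:
Start: pos=(-6,2), heading=45, pen down
FD 12: (-6,2) -> (2.485,10.485) [heading=45, draw]
RT 90: heading 45 -> 315
FD 6.7: (2.485,10.485) -> (7.223,5.748) [heading=315, draw]
LT 90: heading 315 -> 45
RT 90: heading 45 -> 315
Final: pos=(7.223,5.748), heading=315, 2 segment(s) drawn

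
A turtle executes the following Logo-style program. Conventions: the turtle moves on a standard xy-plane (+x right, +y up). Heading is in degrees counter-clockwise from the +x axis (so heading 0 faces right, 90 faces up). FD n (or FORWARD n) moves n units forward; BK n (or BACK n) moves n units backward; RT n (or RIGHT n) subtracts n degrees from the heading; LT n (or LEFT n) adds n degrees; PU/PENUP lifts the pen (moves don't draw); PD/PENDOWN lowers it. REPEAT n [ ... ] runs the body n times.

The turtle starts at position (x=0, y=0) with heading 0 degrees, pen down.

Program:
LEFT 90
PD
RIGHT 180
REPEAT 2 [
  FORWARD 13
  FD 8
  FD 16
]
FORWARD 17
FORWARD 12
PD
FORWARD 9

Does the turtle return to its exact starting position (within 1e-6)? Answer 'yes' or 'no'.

Answer: no

Derivation:
Executing turtle program step by step:
Start: pos=(0,0), heading=0, pen down
LT 90: heading 0 -> 90
PD: pen down
RT 180: heading 90 -> 270
REPEAT 2 [
  -- iteration 1/2 --
  FD 13: (0,0) -> (0,-13) [heading=270, draw]
  FD 8: (0,-13) -> (0,-21) [heading=270, draw]
  FD 16: (0,-21) -> (0,-37) [heading=270, draw]
  -- iteration 2/2 --
  FD 13: (0,-37) -> (0,-50) [heading=270, draw]
  FD 8: (0,-50) -> (0,-58) [heading=270, draw]
  FD 16: (0,-58) -> (0,-74) [heading=270, draw]
]
FD 17: (0,-74) -> (0,-91) [heading=270, draw]
FD 12: (0,-91) -> (0,-103) [heading=270, draw]
PD: pen down
FD 9: (0,-103) -> (0,-112) [heading=270, draw]
Final: pos=(0,-112), heading=270, 9 segment(s) drawn

Start position: (0, 0)
Final position: (0, -112)
Distance = 112; >= 1e-6 -> NOT closed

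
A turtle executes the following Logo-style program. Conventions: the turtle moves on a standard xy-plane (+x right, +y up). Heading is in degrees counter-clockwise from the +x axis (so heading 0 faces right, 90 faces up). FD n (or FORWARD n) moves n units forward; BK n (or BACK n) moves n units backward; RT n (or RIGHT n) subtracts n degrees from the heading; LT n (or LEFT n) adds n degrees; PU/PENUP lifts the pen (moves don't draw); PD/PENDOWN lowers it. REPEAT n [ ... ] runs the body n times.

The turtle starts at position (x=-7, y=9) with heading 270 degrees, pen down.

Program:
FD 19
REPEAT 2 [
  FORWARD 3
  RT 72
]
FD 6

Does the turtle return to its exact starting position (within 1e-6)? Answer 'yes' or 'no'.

Executing turtle program step by step:
Start: pos=(-7,9), heading=270, pen down
FD 19: (-7,9) -> (-7,-10) [heading=270, draw]
REPEAT 2 [
  -- iteration 1/2 --
  FD 3: (-7,-10) -> (-7,-13) [heading=270, draw]
  RT 72: heading 270 -> 198
  -- iteration 2/2 --
  FD 3: (-7,-13) -> (-9.853,-13.927) [heading=198, draw]
  RT 72: heading 198 -> 126
]
FD 6: (-9.853,-13.927) -> (-13.38,-9.073) [heading=126, draw]
Final: pos=(-13.38,-9.073), heading=126, 4 segment(s) drawn

Start position: (-7, 9)
Final position: (-13.38, -9.073)
Distance = 19.166; >= 1e-6 -> NOT closed

Answer: no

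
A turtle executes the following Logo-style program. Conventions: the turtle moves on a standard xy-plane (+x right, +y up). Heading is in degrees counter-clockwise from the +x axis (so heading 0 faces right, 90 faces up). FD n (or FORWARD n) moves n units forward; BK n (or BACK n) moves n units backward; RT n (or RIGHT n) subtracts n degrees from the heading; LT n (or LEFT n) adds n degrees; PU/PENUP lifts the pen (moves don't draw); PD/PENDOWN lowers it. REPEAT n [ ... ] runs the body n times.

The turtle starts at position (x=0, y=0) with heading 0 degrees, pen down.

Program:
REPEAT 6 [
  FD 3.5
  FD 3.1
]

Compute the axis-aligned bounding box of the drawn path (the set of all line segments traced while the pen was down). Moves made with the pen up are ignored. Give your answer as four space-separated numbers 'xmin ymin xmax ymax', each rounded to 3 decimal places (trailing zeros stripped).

Answer: 0 0 39.6 0

Derivation:
Executing turtle program step by step:
Start: pos=(0,0), heading=0, pen down
REPEAT 6 [
  -- iteration 1/6 --
  FD 3.5: (0,0) -> (3.5,0) [heading=0, draw]
  FD 3.1: (3.5,0) -> (6.6,0) [heading=0, draw]
  -- iteration 2/6 --
  FD 3.5: (6.6,0) -> (10.1,0) [heading=0, draw]
  FD 3.1: (10.1,0) -> (13.2,0) [heading=0, draw]
  -- iteration 3/6 --
  FD 3.5: (13.2,0) -> (16.7,0) [heading=0, draw]
  FD 3.1: (16.7,0) -> (19.8,0) [heading=0, draw]
  -- iteration 4/6 --
  FD 3.5: (19.8,0) -> (23.3,0) [heading=0, draw]
  FD 3.1: (23.3,0) -> (26.4,0) [heading=0, draw]
  -- iteration 5/6 --
  FD 3.5: (26.4,0) -> (29.9,0) [heading=0, draw]
  FD 3.1: (29.9,0) -> (33,0) [heading=0, draw]
  -- iteration 6/6 --
  FD 3.5: (33,0) -> (36.5,0) [heading=0, draw]
  FD 3.1: (36.5,0) -> (39.6,0) [heading=0, draw]
]
Final: pos=(39.6,0), heading=0, 12 segment(s) drawn

Segment endpoints: x in {0, 3.5, 6.6, 10.1, 13.2, 16.7, 19.8, 23.3, 26.4, 29.9, 33, 36.5, 39.6}, y in {0}
xmin=0, ymin=0, xmax=39.6, ymax=0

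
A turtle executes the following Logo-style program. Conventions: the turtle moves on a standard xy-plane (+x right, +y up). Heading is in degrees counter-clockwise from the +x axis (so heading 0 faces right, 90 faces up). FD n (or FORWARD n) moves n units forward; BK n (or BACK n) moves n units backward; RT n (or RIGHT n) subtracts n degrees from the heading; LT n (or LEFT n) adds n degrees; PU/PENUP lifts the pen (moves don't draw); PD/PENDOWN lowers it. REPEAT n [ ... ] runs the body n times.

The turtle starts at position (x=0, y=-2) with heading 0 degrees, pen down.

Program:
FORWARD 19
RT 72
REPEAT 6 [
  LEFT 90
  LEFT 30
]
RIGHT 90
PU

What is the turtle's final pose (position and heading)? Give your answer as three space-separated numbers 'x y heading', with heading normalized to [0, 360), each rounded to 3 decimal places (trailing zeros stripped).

Executing turtle program step by step:
Start: pos=(0,-2), heading=0, pen down
FD 19: (0,-2) -> (19,-2) [heading=0, draw]
RT 72: heading 0 -> 288
REPEAT 6 [
  -- iteration 1/6 --
  LT 90: heading 288 -> 18
  LT 30: heading 18 -> 48
  -- iteration 2/6 --
  LT 90: heading 48 -> 138
  LT 30: heading 138 -> 168
  -- iteration 3/6 --
  LT 90: heading 168 -> 258
  LT 30: heading 258 -> 288
  -- iteration 4/6 --
  LT 90: heading 288 -> 18
  LT 30: heading 18 -> 48
  -- iteration 5/6 --
  LT 90: heading 48 -> 138
  LT 30: heading 138 -> 168
  -- iteration 6/6 --
  LT 90: heading 168 -> 258
  LT 30: heading 258 -> 288
]
RT 90: heading 288 -> 198
PU: pen up
Final: pos=(19,-2), heading=198, 1 segment(s) drawn

Answer: 19 -2 198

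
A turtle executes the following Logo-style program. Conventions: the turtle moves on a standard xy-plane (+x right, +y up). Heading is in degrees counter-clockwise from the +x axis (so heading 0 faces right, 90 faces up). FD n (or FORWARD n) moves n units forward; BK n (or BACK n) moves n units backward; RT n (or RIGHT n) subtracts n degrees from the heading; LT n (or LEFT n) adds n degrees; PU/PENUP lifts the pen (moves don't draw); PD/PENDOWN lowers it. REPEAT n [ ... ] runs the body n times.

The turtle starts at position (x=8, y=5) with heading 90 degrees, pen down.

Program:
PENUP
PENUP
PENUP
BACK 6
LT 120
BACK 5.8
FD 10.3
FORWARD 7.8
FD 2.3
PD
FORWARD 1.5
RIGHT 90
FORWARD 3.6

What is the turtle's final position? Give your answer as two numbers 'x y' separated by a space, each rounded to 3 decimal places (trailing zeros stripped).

Executing turtle program step by step:
Start: pos=(8,5), heading=90, pen down
PU: pen up
PU: pen up
PU: pen up
BK 6: (8,5) -> (8,-1) [heading=90, move]
LT 120: heading 90 -> 210
BK 5.8: (8,-1) -> (13.023,1.9) [heading=210, move]
FD 10.3: (13.023,1.9) -> (4.103,-3.25) [heading=210, move]
FD 7.8: (4.103,-3.25) -> (-2.652,-7.15) [heading=210, move]
FD 2.3: (-2.652,-7.15) -> (-4.644,-8.3) [heading=210, move]
PD: pen down
FD 1.5: (-4.644,-8.3) -> (-5.943,-9.05) [heading=210, draw]
RT 90: heading 210 -> 120
FD 3.6: (-5.943,-9.05) -> (-7.743,-5.932) [heading=120, draw]
Final: pos=(-7.743,-5.932), heading=120, 2 segment(s) drawn

Answer: -7.743 -5.932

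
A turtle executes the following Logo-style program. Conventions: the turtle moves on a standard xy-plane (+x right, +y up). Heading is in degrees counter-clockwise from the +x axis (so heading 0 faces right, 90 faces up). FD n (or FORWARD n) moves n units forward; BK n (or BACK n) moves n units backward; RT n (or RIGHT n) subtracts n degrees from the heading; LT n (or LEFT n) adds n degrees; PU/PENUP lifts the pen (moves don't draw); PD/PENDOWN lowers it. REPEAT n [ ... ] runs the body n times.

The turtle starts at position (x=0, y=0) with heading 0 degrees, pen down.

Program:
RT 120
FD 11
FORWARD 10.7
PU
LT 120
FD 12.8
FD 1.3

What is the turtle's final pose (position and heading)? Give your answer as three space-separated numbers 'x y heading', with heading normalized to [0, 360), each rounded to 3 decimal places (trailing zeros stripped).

Answer: 3.25 -18.793 0

Derivation:
Executing turtle program step by step:
Start: pos=(0,0), heading=0, pen down
RT 120: heading 0 -> 240
FD 11: (0,0) -> (-5.5,-9.526) [heading=240, draw]
FD 10.7: (-5.5,-9.526) -> (-10.85,-18.793) [heading=240, draw]
PU: pen up
LT 120: heading 240 -> 0
FD 12.8: (-10.85,-18.793) -> (1.95,-18.793) [heading=0, move]
FD 1.3: (1.95,-18.793) -> (3.25,-18.793) [heading=0, move]
Final: pos=(3.25,-18.793), heading=0, 2 segment(s) drawn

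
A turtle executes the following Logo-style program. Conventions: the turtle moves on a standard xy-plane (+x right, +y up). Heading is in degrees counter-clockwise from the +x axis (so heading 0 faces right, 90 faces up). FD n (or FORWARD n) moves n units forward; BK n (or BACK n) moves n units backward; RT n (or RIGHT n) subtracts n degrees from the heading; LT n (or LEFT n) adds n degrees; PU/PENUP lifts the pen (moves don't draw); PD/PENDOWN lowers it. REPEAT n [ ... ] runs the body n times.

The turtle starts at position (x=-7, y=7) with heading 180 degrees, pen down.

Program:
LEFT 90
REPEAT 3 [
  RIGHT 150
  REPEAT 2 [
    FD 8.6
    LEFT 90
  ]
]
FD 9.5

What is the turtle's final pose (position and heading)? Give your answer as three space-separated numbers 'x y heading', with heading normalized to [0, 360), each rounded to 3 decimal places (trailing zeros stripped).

Answer: -29.596 -1.6 0

Derivation:
Executing turtle program step by step:
Start: pos=(-7,7), heading=180, pen down
LT 90: heading 180 -> 270
REPEAT 3 [
  -- iteration 1/3 --
  RT 150: heading 270 -> 120
  REPEAT 2 [
    -- iteration 1/2 --
    FD 8.6: (-7,7) -> (-11.3,14.448) [heading=120, draw]
    LT 90: heading 120 -> 210
    -- iteration 2/2 --
    FD 8.6: (-11.3,14.448) -> (-18.748,10.148) [heading=210, draw]
    LT 90: heading 210 -> 300
  ]
  -- iteration 2/3 --
  RT 150: heading 300 -> 150
  REPEAT 2 [
    -- iteration 1/2 --
    FD 8.6: (-18.748,10.148) -> (-26.196,14.448) [heading=150, draw]
    LT 90: heading 150 -> 240
    -- iteration 2/2 --
    FD 8.6: (-26.196,14.448) -> (-30.496,7) [heading=240, draw]
    LT 90: heading 240 -> 330
  ]
  -- iteration 3/3 --
  RT 150: heading 330 -> 180
  REPEAT 2 [
    -- iteration 1/2 --
    FD 8.6: (-30.496,7) -> (-39.096,7) [heading=180, draw]
    LT 90: heading 180 -> 270
    -- iteration 2/2 --
    FD 8.6: (-39.096,7) -> (-39.096,-1.6) [heading=270, draw]
    LT 90: heading 270 -> 0
  ]
]
FD 9.5: (-39.096,-1.6) -> (-29.596,-1.6) [heading=0, draw]
Final: pos=(-29.596,-1.6), heading=0, 7 segment(s) drawn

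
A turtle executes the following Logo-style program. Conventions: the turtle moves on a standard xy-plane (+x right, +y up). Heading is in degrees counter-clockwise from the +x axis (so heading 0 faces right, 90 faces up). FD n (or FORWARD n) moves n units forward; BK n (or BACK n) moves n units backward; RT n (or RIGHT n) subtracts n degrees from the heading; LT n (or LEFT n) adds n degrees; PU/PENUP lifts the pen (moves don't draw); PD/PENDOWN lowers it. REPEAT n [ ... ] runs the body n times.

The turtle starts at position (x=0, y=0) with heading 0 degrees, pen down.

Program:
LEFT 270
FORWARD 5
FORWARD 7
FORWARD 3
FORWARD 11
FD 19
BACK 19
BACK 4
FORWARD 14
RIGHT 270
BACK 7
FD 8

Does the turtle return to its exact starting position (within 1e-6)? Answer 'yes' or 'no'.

Executing turtle program step by step:
Start: pos=(0,0), heading=0, pen down
LT 270: heading 0 -> 270
FD 5: (0,0) -> (0,-5) [heading=270, draw]
FD 7: (0,-5) -> (0,-12) [heading=270, draw]
FD 3: (0,-12) -> (0,-15) [heading=270, draw]
FD 11: (0,-15) -> (0,-26) [heading=270, draw]
FD 19: (0,-26) -> (0,-45) [heading=270, draw]
BK 19: (0,-45) -> (0,-26) [heading=270, draw]
BK 4: (0,-26) -> (0,-22) [heading=270, draw]
FD 14: (0,-22) -> (0,-36) [heading=270, draw]
RT 270: heading 270 -> 0
BK 7: (0,-36) -> (-7,-36) [heading=0, draw]
FD 8: (-7,-36) -> (1,-36) [heading=0, draw]
Final: pos=(1,-36), heading=0, 10 segment(s) drawn

Start position: (0, 0)
Final position: (1, -36)
Distance = 36.014; >= 1e-6 -> NOT closed

Answer: no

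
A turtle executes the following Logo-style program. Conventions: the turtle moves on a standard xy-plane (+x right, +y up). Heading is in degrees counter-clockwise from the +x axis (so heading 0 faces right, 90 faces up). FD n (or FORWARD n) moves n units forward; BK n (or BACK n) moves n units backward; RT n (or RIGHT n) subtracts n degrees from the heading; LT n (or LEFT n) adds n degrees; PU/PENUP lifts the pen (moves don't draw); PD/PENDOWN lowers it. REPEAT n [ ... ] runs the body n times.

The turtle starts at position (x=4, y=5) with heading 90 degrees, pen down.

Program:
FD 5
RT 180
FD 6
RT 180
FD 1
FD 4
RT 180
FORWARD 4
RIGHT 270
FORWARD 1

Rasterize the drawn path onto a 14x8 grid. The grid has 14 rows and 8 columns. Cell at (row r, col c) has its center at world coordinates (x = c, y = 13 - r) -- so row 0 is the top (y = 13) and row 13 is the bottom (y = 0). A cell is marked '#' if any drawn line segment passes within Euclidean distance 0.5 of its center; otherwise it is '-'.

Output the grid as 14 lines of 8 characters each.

Segment 0: (4,5) -> (4,10)
Segment 1: (4,10) -> (4,4)
Segment 2: (4,4) -> (4,5)
Segment 3: (4,5) -> (4,9)
Segment 4: (4,9) -> (4,5)
Segment 5: (4,5) -> (5,5)

Answer: --------
--------
--------
----#---
----#---
----#---
----#---
----#---
----##--
----#---
--------
--------
--------
--------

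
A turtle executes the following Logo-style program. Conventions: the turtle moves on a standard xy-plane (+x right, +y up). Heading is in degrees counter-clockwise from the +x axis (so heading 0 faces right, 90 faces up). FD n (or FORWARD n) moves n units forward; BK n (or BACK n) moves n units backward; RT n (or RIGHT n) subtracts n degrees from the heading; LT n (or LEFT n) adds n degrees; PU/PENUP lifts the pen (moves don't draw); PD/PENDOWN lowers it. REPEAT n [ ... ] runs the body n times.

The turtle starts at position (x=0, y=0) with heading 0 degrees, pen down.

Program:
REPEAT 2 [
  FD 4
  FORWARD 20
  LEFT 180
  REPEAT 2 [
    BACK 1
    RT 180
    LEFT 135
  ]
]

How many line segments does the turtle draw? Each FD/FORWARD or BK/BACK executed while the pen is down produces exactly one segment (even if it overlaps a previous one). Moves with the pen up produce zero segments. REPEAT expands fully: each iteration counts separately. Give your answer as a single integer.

Executing turtle program step by step:
Start: pos=(0,0), heading=0, pen down
REPEAT 2 [
  -- iteration 1/2 --
  FD 4: (0,0) -> (4,0) [heading=0, draw]
  FD 20: (4,0) -> (24,0) [heading=0, draw]
  LT 180: heading 0 -> 180
  REPEAT 2 [
    -- iteration 1/2 --
    BK 1: (24,0) -> (25,0) [heading=180, draw]
    RT 180: heading 180 -> 0
    LT 135: heading 0 -> 135
    -- iteration 2/2 --
    BK 1: (25,0) -> (25.707,-0.707) [heading=135, draw]
    RT 180: heading 135 -> 315
    LT 135: heading 315 -> 90
  ]
  -- iteration 2/2 --
  FD 4: (25.707,-0.707) -> (25.707,3.293) [heading=90, draw]
  FD 20: (25.707,3.293) -> (25.707,23.293) [heading=90, draw]
  LT 180: heading 90 -> 270
  REPEAT 2 [
    -- iteration 1/2 --
    BK 1: (25.707,23.293) -> (25.707,24.293) [heading=270, draw]
    RT 180: heading 270 -> 90
    LT 135: heading 90 -> 225
    -- iteration 2/2 --
    BK 1: (25.707,24.293) -> (26.414,25) [heading=225, draw]
    RT 180: heading 225 -> 45
    LT 135: heading 45 -> 180
  ]
]
Final: pos=(26.414,25), heading=180, 8 segment(s) drawn
Segments drawn: 8

Answer: 8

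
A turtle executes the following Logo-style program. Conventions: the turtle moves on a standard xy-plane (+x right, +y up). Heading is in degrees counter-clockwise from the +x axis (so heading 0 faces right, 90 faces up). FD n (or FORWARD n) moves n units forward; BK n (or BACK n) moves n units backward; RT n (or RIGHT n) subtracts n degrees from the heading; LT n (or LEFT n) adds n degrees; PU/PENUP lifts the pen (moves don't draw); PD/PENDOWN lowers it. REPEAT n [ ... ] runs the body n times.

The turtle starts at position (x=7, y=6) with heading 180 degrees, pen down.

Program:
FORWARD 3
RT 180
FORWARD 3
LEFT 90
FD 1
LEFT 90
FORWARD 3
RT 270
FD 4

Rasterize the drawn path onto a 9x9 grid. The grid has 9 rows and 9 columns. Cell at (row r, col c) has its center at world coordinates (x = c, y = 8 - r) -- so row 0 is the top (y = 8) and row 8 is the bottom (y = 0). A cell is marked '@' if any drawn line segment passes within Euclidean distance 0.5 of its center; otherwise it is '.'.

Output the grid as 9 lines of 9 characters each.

Answer: .........
....@@@@.
....@@@@.
....@....
....@....
....@....
.........
.........
.........

Derivation:
Segment 0: (7,6) -> (4,6)
Segment 1: (4,6) -> (7,6)
Segment 2: (7,6) -> (7,7)
Segment 3: (7,7) -> (4,7)
Segment 4: (4,7) -> (4,3)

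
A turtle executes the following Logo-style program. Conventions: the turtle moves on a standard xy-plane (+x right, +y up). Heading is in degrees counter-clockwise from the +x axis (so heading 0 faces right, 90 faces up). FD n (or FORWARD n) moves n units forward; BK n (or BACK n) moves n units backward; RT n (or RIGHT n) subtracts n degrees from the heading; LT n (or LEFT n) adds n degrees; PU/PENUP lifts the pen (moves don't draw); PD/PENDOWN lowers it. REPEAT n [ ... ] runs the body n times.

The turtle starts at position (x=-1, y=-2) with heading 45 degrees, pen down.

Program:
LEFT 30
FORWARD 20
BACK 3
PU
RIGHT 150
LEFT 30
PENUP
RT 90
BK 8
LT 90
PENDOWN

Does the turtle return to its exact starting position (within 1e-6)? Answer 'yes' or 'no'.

Answer: no

Derivation:
Executing turtle program step by step:
Start: pos=(-1,-2), heading=45, pen down
LT 30: heading 45 -> 75
FD 20: (-1,-2) -> (4.176,17.319) [heading=75, draw]
BK 3: (4.176,17.319) -> (3.4,14.421) [heading=75, draw]
PU: pen up
RT 150: heading 75 -> 285
LT 30: heading 285 -> 315
PU: pen up
RT 90: heading 315 -> 225
BK 8: (3.4,14.421) -> (9.057,20.078) [heading=225, move]
LT 90: heading 225 -> 315
PD: pen down
Final: pos=(9.057,20.078), heading=315, 2 segment(s) drawn

Start position: (-1, -2)
Final position: (9.057, 20.078)
Distance = 24.26; >= 1e-6 -> NOT closed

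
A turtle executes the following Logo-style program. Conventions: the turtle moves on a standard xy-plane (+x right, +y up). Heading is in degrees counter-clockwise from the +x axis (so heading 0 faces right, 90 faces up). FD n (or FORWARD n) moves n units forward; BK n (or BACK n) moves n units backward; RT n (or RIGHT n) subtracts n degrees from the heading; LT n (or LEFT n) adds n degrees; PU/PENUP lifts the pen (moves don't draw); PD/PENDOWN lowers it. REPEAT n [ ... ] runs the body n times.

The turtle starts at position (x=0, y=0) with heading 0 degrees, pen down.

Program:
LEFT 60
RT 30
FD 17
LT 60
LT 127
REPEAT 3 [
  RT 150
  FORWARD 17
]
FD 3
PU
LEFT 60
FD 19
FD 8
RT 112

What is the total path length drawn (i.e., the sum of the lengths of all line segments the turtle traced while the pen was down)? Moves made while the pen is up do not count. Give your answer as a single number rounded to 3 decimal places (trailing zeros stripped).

Executing turtle program step by step:
Start: pos=(0,0), heading=0, pen down
LT 60: heading 0 -> 60
RT 30: heading 60 -> 30
FD 17: (0,0) -> (14.722,8.5) [heading=30, draw]
LT 60: heading 30 -> 90
LT 127: heading 90 -> 217
REPEAT 3 [
  -- iteration 1/3 --
  RT 150: heading 217 -> 67
  FD 17: (14.722,8.5) -> (21.365,24.149) [heading=67, draw]
  -- iteration 2/3 --
  RT 150: heading 67 -> 277
  FD 17: (21.365,24.149) -> (23.437,7.275) [heading=277, draw]
  -- iteration 3/3 --
  RT 150: heading 277 -> 127
  FD 17: (23.437,7.275) -> (13.206,20.852) [heading=127, draw]
]
FD 3: (13.206,20.852) -> (11.4,23.248) [heading=127, draw]
PU: pen up
LT 60: heading 127 -> 187
FD 19: (11.4,23.248) -> (-7.458,20.932) [heading=187, move]
FD 8: (-7.458,20.932) -> (-15.398,19.958) [heading=187, move]
RT 112: heading 187 -> 75
Final: pos=(-15.398,19.958), heading=75, 5 segment(s) drawn

Segment lengths:
  seg 1: (0,0) -> (14.722,8.5), length = 17
  seg 2: (14.722,8.5) -> (21.365,24.149), length = 17
  seg 3: (21.365,24.149) -> (23.437,7.275), length = 17
  seg 4: (23.437,7.275) -> (13.206,20.852), length = 17
  seg 5: (13.206,20.852) -> (11.4,23.248), length = 3
Total = 71

Answer: 71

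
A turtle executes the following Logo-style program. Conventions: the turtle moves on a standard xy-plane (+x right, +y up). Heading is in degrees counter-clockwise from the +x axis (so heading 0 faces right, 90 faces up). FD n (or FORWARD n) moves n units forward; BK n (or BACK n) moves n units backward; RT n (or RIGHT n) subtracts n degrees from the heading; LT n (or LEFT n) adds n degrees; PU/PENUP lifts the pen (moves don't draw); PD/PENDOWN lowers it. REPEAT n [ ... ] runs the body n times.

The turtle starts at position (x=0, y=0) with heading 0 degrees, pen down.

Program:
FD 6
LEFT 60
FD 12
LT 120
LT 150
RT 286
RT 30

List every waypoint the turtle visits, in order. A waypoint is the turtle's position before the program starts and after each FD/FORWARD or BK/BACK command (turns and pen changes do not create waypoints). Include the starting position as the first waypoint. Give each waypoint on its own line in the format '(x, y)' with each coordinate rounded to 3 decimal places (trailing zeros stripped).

Answer: (0, 0)
(6, 0)
(12, 10.392)

Derivation:
Executing turtle program step by step:
Start: pos=(0,0), heading=0, pen down
FD 6: (0,0) -> (6,0) [heading=0, draw]
LT 60: heading 0 -> 60
FD 12: (6,0) -> (12,10.392) [heading=60, draw]
LT 120: heading 60 -> 180
LT 150: heading 180 -> 330
RT 286: heading 330 -> 44
RT 30: heading 44 -> 14
Final: pos=(12,10.392), heading=14, 2 segment(s) drawn
Waypoints (3 total):
(0, 0)
(6, 0)
(12, 10.392)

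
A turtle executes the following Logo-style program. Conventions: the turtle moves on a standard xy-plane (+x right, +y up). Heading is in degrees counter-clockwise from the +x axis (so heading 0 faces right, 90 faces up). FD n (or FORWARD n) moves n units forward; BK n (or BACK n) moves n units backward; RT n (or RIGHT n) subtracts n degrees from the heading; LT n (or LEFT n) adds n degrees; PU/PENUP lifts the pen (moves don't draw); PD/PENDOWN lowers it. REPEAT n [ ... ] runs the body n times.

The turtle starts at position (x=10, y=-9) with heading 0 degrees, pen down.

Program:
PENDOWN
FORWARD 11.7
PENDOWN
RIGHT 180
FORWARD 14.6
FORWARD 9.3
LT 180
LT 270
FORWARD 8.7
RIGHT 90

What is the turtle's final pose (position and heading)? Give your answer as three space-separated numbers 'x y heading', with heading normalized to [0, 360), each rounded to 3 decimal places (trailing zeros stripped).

Answer: -2.2 -17.7 180

Derivation:
Executing turtle program step by step:
Start: pos=(10,-9), heading=0, pen down
PD: pen down
FD 11.7: (10,-9) -> (21.7,-9) [heading=0, draw]
PD: pen down
RT 180: heading 0 -> 180
FD 14.6: (21.7,-9) -> (7.1,-9) [heading=180, draw]
FD 9.3: (7.1,-9) -> (-2.2,-9) [heading=180, draw]
LT 180: heading 180 -> 0
LT 270: heading 0 -> 270
FD 8.7: (-2.2,-9) -> (-2.2,-17.7) [heading=270, draw]
RT 90: heading 270 -> 180
Final: pos=(-2.2,-17.7), heading=180, 4 segment(s) drawn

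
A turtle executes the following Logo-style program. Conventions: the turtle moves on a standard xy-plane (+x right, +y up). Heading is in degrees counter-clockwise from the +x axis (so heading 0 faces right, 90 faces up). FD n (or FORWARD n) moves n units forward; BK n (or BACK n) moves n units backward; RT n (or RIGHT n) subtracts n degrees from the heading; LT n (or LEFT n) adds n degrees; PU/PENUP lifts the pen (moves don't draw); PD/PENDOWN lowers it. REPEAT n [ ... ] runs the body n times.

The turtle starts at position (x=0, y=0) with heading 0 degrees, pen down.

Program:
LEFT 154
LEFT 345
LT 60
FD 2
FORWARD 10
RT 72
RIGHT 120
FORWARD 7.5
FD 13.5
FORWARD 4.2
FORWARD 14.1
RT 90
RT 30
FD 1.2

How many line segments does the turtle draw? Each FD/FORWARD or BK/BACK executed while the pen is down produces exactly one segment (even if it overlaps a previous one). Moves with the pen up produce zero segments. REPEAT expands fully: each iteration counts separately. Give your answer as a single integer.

Executing turtle program step by step:
Start: pos=(0,0), heading=0, pen down
LT 154: heading 0 -> 154
LT 345: heading 154 -> 139
LT 60: heading 139 -> 199
FD 2: (0,0) -> (-1.891,-0.651) [heading=199, draw]
FD 10: (-1.891,-0.651) -> (-11.346,-3.907) [heading=199, draw]
RT 72: heading 199 -> 127
RT 120: heading 127 -> 7
FD 7.5: (-11.346,-3.907) -> (-3.902,-2.993) [heading=7, draw]
FD 13.5: (-3.902,-2.993) -> (9.497,-1.348) [heading=7, draw]
FD 4.2: (9.497,-1.348) -> (13.666,-0.836) [heading=7, draw]
FD 14.1: (13.666,-0.836) -> (27.661,0.883) [heading=7, draw]
RT 90: heading 7 -> 277
RT 30: heading 277 -> 247
FD 1.2: (27.661,0.883) -> (27.192,-0.222) [heading=247, draw]
Final: pos=(27.192,-0.222), heading=247, 7 segment(s) drawn
Segments drawn: 7

Answer: 7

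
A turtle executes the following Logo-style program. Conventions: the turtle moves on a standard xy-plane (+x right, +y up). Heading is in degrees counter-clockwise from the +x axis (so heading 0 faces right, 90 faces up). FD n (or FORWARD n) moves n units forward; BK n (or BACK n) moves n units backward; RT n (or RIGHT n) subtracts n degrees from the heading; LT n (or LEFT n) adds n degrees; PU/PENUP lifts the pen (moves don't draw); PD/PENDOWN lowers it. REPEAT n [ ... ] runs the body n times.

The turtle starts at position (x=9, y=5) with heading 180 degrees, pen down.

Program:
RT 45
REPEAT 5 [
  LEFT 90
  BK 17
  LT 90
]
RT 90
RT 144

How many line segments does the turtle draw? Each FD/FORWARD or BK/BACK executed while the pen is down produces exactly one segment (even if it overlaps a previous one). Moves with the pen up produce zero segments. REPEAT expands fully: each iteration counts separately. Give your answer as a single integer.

Executing turtle program step by step:
Start: pos=(9,5), heading=180, pen down
RT 45: heading 180 -> 135
REPEAT 5 [
  -- iteration 1/5 --
  LT 90: heading 135 -> 225
  BK 17: (9,5) -> (21.021,17.021) [heading=225, draw]
  LT 90: heading 225 -> 315
  -- iteration 2/5 --
  LT 90: heading 315 -> 45
  BK 17: (21.021,17.021) -> (9,5) [heading=45, draw]
  LT 90: heading 45 -> 135
  -- iteration 3/5 --
  LT 90: heading 135 -> 225
  BK 17: (9,5) -> (21.021,17.021) [heading=225, draw]
  LT 90: heading 225 -> 315
  -- iteration 4/5 --
  LT 90: heading 315 -> 45
  BK 17: (21.021,17.021) -> (9,5) [heading=45, draw]
  LT 90: heading 45 -> 135
  -- iteration 5/5 --
  LT 90: heading 135 -> 225
  BK 17: (9,5) -> (21.021,17.021) [heading=225, draw]
  LT 90: heading 225 -> 315
]
RT 90: heading 315 -> 225
RT 144: heading 225 -> 81
Final: pos=(21.021,17.021), heading=81, 5 segment(s) drawn
Segments drawn: 5

Answer: 5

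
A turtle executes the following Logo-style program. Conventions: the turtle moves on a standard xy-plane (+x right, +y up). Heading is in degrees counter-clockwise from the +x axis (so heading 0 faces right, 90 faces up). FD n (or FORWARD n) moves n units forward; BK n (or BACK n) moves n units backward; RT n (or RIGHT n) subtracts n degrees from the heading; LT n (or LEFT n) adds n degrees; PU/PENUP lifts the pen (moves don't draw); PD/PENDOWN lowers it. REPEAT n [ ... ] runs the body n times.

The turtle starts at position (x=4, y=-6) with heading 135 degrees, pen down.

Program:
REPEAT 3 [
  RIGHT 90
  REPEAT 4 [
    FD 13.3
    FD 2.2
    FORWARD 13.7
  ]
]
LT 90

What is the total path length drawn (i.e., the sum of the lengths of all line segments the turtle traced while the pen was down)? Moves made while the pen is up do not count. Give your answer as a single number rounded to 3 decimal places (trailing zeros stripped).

Executing turtle program step by step:
Start: pos=(4,-6), heading=135, pen down
REPEAT 3 [
  -- iteration 1/3 --
  RT 90: heading 135 -> 45
  REPEAT 4 [
    -- iteration 1/4 --
    FD 13.3: (4,-6) -> (13.405,3.405) [heading=45, draw]
    FD 2.2: (13.405,3.405) -> (14.96,4.96) [heading=45, draw]
    FD 13.7: (14.96,4.96) -> (24.648,14.648) [heading=45, draw]
    -- iteration 2/4 --
    FD 13.3: (24.648,14.648) -> (34.052,24.052) [heading=45, draw]
    FD 2.2: (34.052,24.052) -> (35.608,25.608) [heading=45, draw]
    FD 13.7: (35.608,25.608) -> (45.295,35.295) [heading=45, draw]
    -- iteration 3/4 --
    FD 13.3: (45.295,35.295) -> (54.7,44.7) [heading=45, draw]
    FD 2.2: (54.7,44.7) -> (56.255,46.255) [heading=45, draw]
    FD 13.7: (56.255,46.255) -> (65.943,55.943) [heading=45, draw]
    -- iteration 4/4 --
    FD 13.3: (65.943,55.943) -> (75.347,65.347) [heading=45, draw]
    FD 2.2: (75.347,65.347) -> (76.903,66.903) [heading=45, draw]
    FD 13.7: (76.903,66.903) -> (86.59,76.59) [heading=45, draw]
  ]
  -- iteration 2/3 --
  RT 90: heading 45 -> 315
  REPEAT 4 [
    -- iteration 1/4 --
    FD 13.3: (86.59,76.59) -> (95.995,67.186) [heading=315, draw]
    FD 2.2: (95.995,67.186) -> (97.55,65.63) [heading=315, draw]
    FD 13.7: (97.55,65.63) -> (107.238,55.943) [heading=315, draw]
    -- iteration 2/4 --
    FD 13.3: (107.238,55.943) -> (116.642,46.538) [heading=315, draw]
    FD 2.2: (116.642,46.538) -> (118.198,44.982) [heading=315, draw]
    FD 13.7: (118.198,44.982) -> (127.885,35.295) [heading=315, draw]
    -- iteration 3/4 --
    FD 13.3: (127.885,35.295) -> (137.29,25.891) [heading=315, draw]
    FD 2.2: (137.29,25.891) -> (138.845,24.335) [heading=315, draw]
    FD 13.7: (138.845,24.335) -> (148.533,14.648) [heading=315, draw]
    -- iteration 4/4 --
    FD 13.3: (148.533,14.648) -> (157.937,5.243) [heading=315, draw]
    FD 2.2: (157.937,5.243) -> (159.493,3.687) [heading=315, draw]
    FD 13.7: (159.493,3.687) -> (169.18,-6) [heading=315, draw]
  ]
  -- iteration 3/3 --
  RT 90: heading 315 -> 225
  REPEAT 4 [
    -- iteration 1/4 --
    FD 13.3: (169.18,-6) -> (159.776,-15.405) [heading=225, draw]
    FD 2.2: (159.776,-15.405) -> (158.22,-16.96) [heading=225, draw]
    FD 13.7: (158.22,-16.96) -> (148.533,-26.648) [heading=225, draw]
    -- iteration 2/4 --
    FD 13.3: (148.533,-26.648) -> (139.128,-36.052) [heading=225, draw]
    FD 2.2: (139.128,-36.052) -> (137.572,-37.608) [heading=225, draw]
    FD 13.7: (137.572,-37.608) -> (127.885,-47.295) [heading=225, draw]
    -- iteration 3/4 --
    FD 13.3: (127.885,-47.295) -> (118.481,-56.7) [heading=225, draw]
    FD 2.2: (118.481,-56.7) -> (116.925,-58.255) [heading=225, draw]
    FD 13.7: (116.925,-58.255) -> (107.238,-67.943) [heading=225, draw]
    -- iteration 4/4 --
    FD 13.3: (107.238,-67.943) -> (97.833,-77.347) [heading=225, draw]
    FD 2.2: (97.833,-77.347) -> (96.277,-78.903) [heading=225, draw]
    FD 13.7: (96.277,-78.903) -> (86.59,-88.59) [heading=225, draw]
  ]
]
LT 90: heading 225 -> 315
Final: pos=(86.59,-88.59), heading=315, 36 segment(s) drawn

Segment lengths:
  seg 1: (4,-6) -> (13.405,3.405), length = 13.3
  seg 2: (13.405,3.405) -> (14.96,4.96), length = 2.2
  seg 3: (14.96,4.96) -> (24.648,14.648), length = 13.7
  seg 4: (24.648,14.648) -> (34.052,24.052), length = 13.3
  seg 5: (34.052,24.052) -> (35.608,25.608), length = 2.2
  seg 6: (35.608,25.608) -> (45.295,35.295), length = 13.7
  seg 7: (45.295,35.295) -> (54.7,44.7), length = 13.3
  seg 8: (54.7,44.7) -> (56.255,46.255), length = 2.2
  seg 9: (56.255,46.255) -> (65.943,55.943), length = 13.7
  seg 10: (65.943,55.943) -> (75.347,65.347), length = 13.3
  seg 11: (75.347,65.347) -> (76.903,66.903), length = 2.2
  seg 12: (76.903,66.903) -> (86.59,76.59), length = 13.7
  seg 13: (86.59,76.59) -> (95.995,67.186), length = 13.3
  seg 14: (95.995,67.186) -> (97.55,65.63), length = 2.2
  seg 15: (97.55,65.63) -> (107.238,55.943), length = 13.7
  seg 16: (107.238,55.943) -> (116.642,46.538), length = 13.3
  seg 17: (116.642,46.538) -> (118.198,44.982), length = 2.2
  seg 18: (118.198,44.982) -> (127.885,35.295), length = 13.7
  seg 19: (127.885,35.295) -> (137.29,25.891), length = 13.3
  seg 20: (137.29,25.891) -> (138.845,24.335), length = 2.2
  seg 21: (138.845,24.335) -> (148.533,14.648), length = 13.7
  seg 22: (148.533,14.648) -> (157.937,5.243), length = 13.3
  seg 23: (157.937,5.243) -> (159.493,3.687), length = 2.2
  seg 24: (159.493,3.687) -> (169.18,-6), length = 13.7
  seg 25: (169.18,-6) -> (159.776,-15.405), length = 13.3
  seg 26: (159.776,-15.405) -> (158.22,-16.96), length = 2.2
  seg 27: (158.22,-16.96) -> (148.533,-26.648), length = 13.7
  seg 28: (148.533,-26.648) -> (139.128,-36.052), length = 13.3
  seg 29: (139.128,-36.052) -> (137.572,-37.608), length = 2.2
  seg 30: (137.572,-37.608) -> (127.885,-47.295), length = 13.7
  seg 31: (127.885,-47.295) -> (118.481,-56.7), length = 13.3
  seg 32: (118.481,-56.7) -> (116.925,-58.255), length = 2.2
  seg 33: (116.925,-58.255) -> (107.238,-67.943), length = 13.7
  seg 34: (107.238,-67.943) -> (97.833,-77.347), length = 13.3
  seg 35: (97.833,-77.347) -> (96.277,-78.903), length = 2.2
  seg 36: (96.277,-78.903) -> (86.59,-88.59), length = 13.7
Total = 350.4

Answer: 350.4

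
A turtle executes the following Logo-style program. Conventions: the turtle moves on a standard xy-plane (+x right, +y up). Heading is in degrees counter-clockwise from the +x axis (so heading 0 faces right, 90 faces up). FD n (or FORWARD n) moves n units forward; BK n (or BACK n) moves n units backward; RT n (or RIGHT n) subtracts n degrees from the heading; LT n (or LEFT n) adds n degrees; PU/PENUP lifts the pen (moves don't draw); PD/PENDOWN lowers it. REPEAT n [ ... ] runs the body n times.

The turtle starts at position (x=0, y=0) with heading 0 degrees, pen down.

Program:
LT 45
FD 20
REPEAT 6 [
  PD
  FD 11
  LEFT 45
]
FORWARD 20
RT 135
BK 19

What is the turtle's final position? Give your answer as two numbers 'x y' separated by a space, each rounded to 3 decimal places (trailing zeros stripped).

Executing turtle program step by step:
Start: pos=(0,0), heading=0, pen down
LT 45: heading 0 -> 45
FD 20: (0,0) -> (14.142,14.142) [heading=45, draw]
REPEAT 6 [
  -- iteration 1/6 --
  PD: pen down
  FD 11: (14.142,14.142) -> (21.92,21.92) [heading=45, draw]
  LT 45: heading 45 -> 90
  -- iteration 2/6 --
  PD: pen down
  FD 11: (21.92,21.92) -> (21.92,32.92) [heading=90, draw]
  LT 45: heading 90 -> 135
  -- iteration 3/6 --
  PD: pen down
  FD 11: (21.92,32.92) -> (14.142,40.698) [heading=135, draw]
  LT 45: heading 135 -> 180
  -- iteration 4/6 --
  PD: pen down
  FD 11: (14.142,40.698) -> (3.142,40.698) [heading=180, draw]
  LT 45: heading 180 -> 225
  -- iteration 5/6 --
  PD: pen down
  FD 11: (3.142,40.698) -> (-4.636,32.92) [heading=225, draw]
  LT 45: heading 225 -> 270
  -- iteration 6/6 --
  PD: pen down
  FD 11: (-4.636,32.92) -> (-4.636,21.92) [heading=270, draw]
  LT 45: heading 270 -> 315
]
FD 20: (-4.636,21.92) -> (9.506,7.778) [heading=315, draw]
RT 135: heading 315 -> 180
BK 19: (9.506,7.778) -> (28.506,7.778) [heading=180, draw]
Final: pos=(28.506,7.778), heading=180, 9 segment(s) drawn

Answer: 28.506 7.778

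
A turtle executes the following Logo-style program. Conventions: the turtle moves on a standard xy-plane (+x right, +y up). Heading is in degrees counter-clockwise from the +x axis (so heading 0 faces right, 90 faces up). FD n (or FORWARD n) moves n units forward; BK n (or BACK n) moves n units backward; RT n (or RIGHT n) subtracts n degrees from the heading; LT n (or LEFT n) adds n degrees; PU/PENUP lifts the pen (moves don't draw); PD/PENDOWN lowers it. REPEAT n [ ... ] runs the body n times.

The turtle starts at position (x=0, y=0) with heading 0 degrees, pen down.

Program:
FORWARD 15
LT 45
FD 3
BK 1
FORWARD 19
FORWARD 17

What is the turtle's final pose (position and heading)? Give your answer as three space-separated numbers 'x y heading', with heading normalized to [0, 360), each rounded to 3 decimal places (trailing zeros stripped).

Executing turtle program step by step:
Start: pos=(0,0), heading=0, pen down
FD 15: (0,0) -> (15,0) [heading=0, draw]
LT 45: heading 0 -> 45
FD 3: (15,0) -> (17.121,2.121) [heading=45, draw]
BK 1: (17.121,2.121) -> (16.414,1.414) [heading=45, draw]
FD 19: (16.414,1.414) -> (29.849,14.849) [heading=45, draw]
FD 17: (29.849,14.849) -> (41.87,26.87) [heading=45, draw]
Final: pos=(41.87,26.87), heading=45, 5 segment(s) drawn

Answer: 41.87 26.87 45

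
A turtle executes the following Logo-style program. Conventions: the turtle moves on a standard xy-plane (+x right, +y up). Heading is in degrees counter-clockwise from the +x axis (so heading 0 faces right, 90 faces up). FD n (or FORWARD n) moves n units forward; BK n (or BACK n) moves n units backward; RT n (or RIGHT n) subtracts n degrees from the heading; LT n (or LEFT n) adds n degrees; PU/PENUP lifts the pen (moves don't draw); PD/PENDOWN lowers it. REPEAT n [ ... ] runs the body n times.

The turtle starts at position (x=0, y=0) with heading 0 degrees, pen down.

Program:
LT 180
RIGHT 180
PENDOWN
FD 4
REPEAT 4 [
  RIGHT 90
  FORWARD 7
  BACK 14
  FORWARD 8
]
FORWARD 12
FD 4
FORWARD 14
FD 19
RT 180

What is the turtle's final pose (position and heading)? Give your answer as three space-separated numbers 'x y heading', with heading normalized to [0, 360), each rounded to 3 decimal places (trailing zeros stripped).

Executing turtle program step by step:
Start: pos=(0,0), heading=0, pen down
LT 180: heading 0 -> 180
RT 180: heading 180 -> 0
PD: pen down
FD 4: (0,0) -> (4,0) [heading=0, draw]
REPEAT 4 [
  -- iteration 1/4 --
  RT 90: heading 0 -> 270
  FD 7: (4,0) -> (4,-7) [heading=270, draw]
  BK 14: (4,-7) -> (4,7) [heading=270, draw]
  FD 8: (4,7) -> (4,-1) [heading=270, draw]
  -- iteration 2/4 --
  RT 90: heading 270 -> 180
  FD 7: (4,-1) -> (-3,-1) [heading=180, draw]
  BK 14: (-3,-1) -> (11,-1) [heading=180, draw]
  FD 8: (11,-1) -> (3,-1) [heading=180, draw]
  -- iteration 3/4 --
  RT 90: heading 180 -> 90
  FD 7: (3,-1) -> (3,6) [heading=90, draw]
  BK 14: (3,6) -> (3,-8) [heading=90, draw]
  FD 8: (3,-8) -> (3,0) [heading=90, draw]
  -- iteration 4/4 --
  RT 90: heading 90 -> 0
  FD 7: (3,0) -> (10,0) [heading=0, draw]
  BK 14: (10,0) -> (-4,0) [heading=0, draw]
  FD 8: (-4,0) -> (4,0) [heading=0, draw]
]
FD 12: (4,0) -> (16,0) [heading=0, draw]
FD 4: (16,0) -> (20,0) [heading=0, draw]
FD 14: (20,0) -> (34,0) [heading=0, draw]
FD 19: (34,0) -> (53,0) [heading=0, draw]
RT 180: heading 0 -> 180
Final: pos=(53,0), heading=180, 17 segment(s) drawn

Answer: 53 0 180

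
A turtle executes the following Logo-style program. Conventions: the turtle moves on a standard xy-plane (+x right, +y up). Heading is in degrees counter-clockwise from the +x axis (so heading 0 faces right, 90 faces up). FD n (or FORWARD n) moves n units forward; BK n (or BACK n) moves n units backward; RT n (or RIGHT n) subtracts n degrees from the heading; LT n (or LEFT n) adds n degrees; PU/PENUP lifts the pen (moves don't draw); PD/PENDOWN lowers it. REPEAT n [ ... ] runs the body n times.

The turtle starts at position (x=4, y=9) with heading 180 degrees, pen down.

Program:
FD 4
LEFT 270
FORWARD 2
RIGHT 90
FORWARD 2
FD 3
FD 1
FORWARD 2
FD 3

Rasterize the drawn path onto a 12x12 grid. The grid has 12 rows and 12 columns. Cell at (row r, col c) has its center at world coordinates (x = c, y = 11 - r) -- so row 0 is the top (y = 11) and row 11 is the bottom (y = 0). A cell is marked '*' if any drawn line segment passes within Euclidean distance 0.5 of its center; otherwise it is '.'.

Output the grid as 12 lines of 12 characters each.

Segment 0: (4,9) -> (0,9)
Segment 1: (0,9) -> (0,11)
Segment 2: (0,11) -> (2,11)
Segment 3: (2,11) -> (5,11)
Segment 4: (5,11) -> (6,11)
Segment 5: (6,11) -> (8,11)
Segment 6: (8,11) -> (11,11)

Answer: ************
*...........
*****.......
............
............
............
............
............
............
............
............
............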